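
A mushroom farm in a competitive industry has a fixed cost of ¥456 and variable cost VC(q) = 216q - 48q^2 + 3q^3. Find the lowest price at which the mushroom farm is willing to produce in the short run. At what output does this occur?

¥24 per unit, at q = 8

The shutdown price is the minimum of AVC. VC = 216q - 48q^2 + 3q^3, so AVC = 216 - 48q + 3q^2.
At the minimum of AVC, MC = AVC. MC = 216 - 96q + 9q^2; setting MC = AVC gives 6q^2 - 48q = 0, so q = 8. min AVC = 24.
The firm shuts down for any P below ¥24.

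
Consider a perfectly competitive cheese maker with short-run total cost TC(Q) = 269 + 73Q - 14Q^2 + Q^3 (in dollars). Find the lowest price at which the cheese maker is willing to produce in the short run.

$24 per unit

The firm shuts down when price falls below the minimum of average variable cost. AVC = VC/Q = 73 - 14Q + Q^2.
dAVC/dQ = -14 + 2Q = 0 gives Q = 7. min AVC = 73 - 14·7 + 7^2 = 24.
The firm shuts down for any P below $24.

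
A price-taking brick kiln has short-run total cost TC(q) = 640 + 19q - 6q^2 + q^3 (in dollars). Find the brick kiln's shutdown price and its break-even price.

Shutdown price = $10; break-even price = $115

AVC = 19 - 6q + q^2; minimized at q = 3, giving min AVC = $10. That is the shutdown price.
ATC = 640/q + 19 - 6q + q^2. Setting dATC/dq = −640/q^2 − 6 + 2q = 0 gives q = 8 (since 2·8^3 − 6·8^2 = 640).
min ATC = 640/8 + 19 − 6·8 + 8^2 = $115. That is the break-even price.
For $10 ≤ P < $115 the firm produces at a loss; below $10 it shuts down.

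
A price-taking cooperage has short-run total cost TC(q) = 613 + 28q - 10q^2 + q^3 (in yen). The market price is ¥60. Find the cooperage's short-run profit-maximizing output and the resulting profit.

AVC = 28 - 10q + q^2; min AVC = ¥3 at q = 5. Since P = ¥60 ≥ min AVC, the firm produces.
With MC = 28 - 20q + 3q^2, P = MC on the upward-sloping part at q* = 8.
TR = 60·8 = 480. TC = 613 + 96 = 709. Profit = 480 − 709 = -¥229.
Shutting down would mean losing the fixed cost of ¥613, so operating at a loss of ¥229 is better by ¥384.

Profit = -¥229 at q = 8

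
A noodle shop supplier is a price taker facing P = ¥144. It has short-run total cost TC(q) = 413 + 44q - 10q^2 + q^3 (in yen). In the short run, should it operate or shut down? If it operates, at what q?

Strip out fixed cost: VC = 44q - 10q^2 + q^3. Then AVC = 44 - 10q + q^2 and MC = 44 - 20q + 3q^2.
AVC is minimized where dAVC/dq = -10 + 2q = 0, at q = 5; min AVC = 44 - 10·5 + 5^2 = ¥19.
P = ¥144 exceeds min AVC = ¥19, so the firm stays open.
P = MC gives -100 - 20q + 3q^2 = 0, with roots -10/3 and 10. Take the larger (rising MC): q* = 10.
Check: AVC at q = 10 is ¥44 ≤ P, so revenue covers variable cost.
Profit = P·q − TC = 144·10 − 853 = ¥587.

Produce at q = 10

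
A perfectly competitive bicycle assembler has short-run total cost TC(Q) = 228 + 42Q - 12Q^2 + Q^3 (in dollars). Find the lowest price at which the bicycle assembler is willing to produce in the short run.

$6 per unit

Short-run supply begins at min AVC. From VC = 42Q - 12Q^2 + Q^3, AVC = 42 - 12Q + Q^2.
dAVC/dQ = -12 + 2Q = 0 gives Q = 6. min AVC = 42 - 12·6 + 6^2 = 6.
So the shutdown price is $6.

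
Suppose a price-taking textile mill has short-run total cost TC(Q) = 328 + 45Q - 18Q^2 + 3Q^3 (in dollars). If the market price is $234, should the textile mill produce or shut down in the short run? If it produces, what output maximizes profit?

Produce at Q = 7

Variable cost is VC = 45Q - 18Q^2 + 3Q^3, so AVC = VC/Q = 45 - 18Q + 3Q^2 and MC = dTC/dQ = 45 - 36Q + 9Q^2.
AVC is minimized where dAVC/dQ = -18 + 6Q = 0, at Q = 3; min AVC = 45 - 18·3 + 3·3^2 = $18.
P = $234 exceeds min AVC = $18, so the firm stays open.
P = MC gives -189 - 36Q + 9Q^2 = 0, with roots -3 and 7. Take the larger (rising MC): Q* = 7.
Check: AVC at Q = 7 is $66 ≤ P, so revenue covers variable cost.
Profit = P·Q − TC = 234·7 − 790 = $848.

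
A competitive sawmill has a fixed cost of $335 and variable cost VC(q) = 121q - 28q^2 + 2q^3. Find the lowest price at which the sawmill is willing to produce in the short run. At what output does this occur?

$23 per unit, at q = 7

Short-run supply begins at min AVC. From VC = 121q - 28q^2 + 2q^3, AVC = 121 - 28q + 2q^2.
At the minimum of AVC, MC = AVC. MC = 121 - 56q + 6q^2; setting MC = AVC gives 4q^2 - 28q = 0, so q = 7. min AVC = 23.
The firm shuts down for any P below $23.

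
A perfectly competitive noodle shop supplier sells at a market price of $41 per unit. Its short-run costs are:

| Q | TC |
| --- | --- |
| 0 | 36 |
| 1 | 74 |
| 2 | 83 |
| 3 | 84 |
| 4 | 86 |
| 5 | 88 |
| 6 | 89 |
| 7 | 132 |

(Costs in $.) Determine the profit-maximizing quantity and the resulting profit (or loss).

Tabulate TR − TC: Q=0: -36; Q=1: -33; Q=2: -1; Q=3: 39; Q=4: 78; Q=5: 117; Q=6: 157; Q=7: 155.
Profit is maximized at Q = 6. AVC there is 53/6 = $8.83 ≤ P, so producing beats shutting down (which would give -$36).

Q = 6; profit = $157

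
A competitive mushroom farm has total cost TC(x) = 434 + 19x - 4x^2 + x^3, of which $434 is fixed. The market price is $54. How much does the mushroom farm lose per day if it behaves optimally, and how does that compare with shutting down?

Profit = -$284 at x = 5

AVC = 19 - 4x + x^2; min AVC = $15 at x = 2. Since P = $54 ≥ min AVC, the firm produces.
MC = 19 - 8x + 3x^2. Setting P = MC and taking the root on the rising branch gives x* = 5.
TR = 54·5 = 270. TC = 434 + 120 = 554. Profit = 270 − 554 = -$284.
Shutting down would mean losing the fixed cost of $434, so operating at a loss of $284 is better by $150.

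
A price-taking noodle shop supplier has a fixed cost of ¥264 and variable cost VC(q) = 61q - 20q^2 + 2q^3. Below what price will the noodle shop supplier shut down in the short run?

The shutdown price is the minimum of AVC. VC = 61q - 20q^2 + 2q^3, so AVC = 61 - 20q + 2q^2.
dAVC/dq = -20 + 4q = 0 gives q = 5. min AVC = 61 - 20·5 + 2·5^2 = 11.
For P < ¥11 the firm produces nothing.

¥11 per unit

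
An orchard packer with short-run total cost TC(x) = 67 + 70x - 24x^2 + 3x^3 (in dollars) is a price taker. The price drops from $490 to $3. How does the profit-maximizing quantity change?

Output falls from 10 to 0 (the firm shuts down)

MC = 70 - 48x + 9x^2; the shutdown threshold is min AVC = $22 (at x = 4).
With P = $490 above the shutdown price, P = MC gives x = 10.
At P = $3 < min AVC = $22, price no longer covers variable cost at any output, so the firm shuts down: x = 0.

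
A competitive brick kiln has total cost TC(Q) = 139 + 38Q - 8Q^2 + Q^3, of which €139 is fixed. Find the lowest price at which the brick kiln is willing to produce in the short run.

€22 per unit

Short-run supply begins at min AVC. From VC = 38Q - 8Q^2 + Q^3, AVC = 38 - 8Q + Q^2.
At the minimum of AVC, MC = AVC. MC = 38 - 16Q + 3Q^2; setting MC = AVC gives 2Q^2 - 8Q = 0, so Q = 4. min AVC = 22.
For P < €22 the firm produces nothing.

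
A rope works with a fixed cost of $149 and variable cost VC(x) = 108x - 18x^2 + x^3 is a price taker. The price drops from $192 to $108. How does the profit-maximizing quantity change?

AVC = 108 - 18x + x^2, minimized at x = 9 where min AVC = $27. MC = 108 - 36x + 3x^2.
At P = $192 ≥ min AVC, set P = MC on the rising branch: x = 14.
At P = $108 ≥ min AVC, set P = MC: x = 12. The firm stays open but cuts output.

Output falls from 14 to 12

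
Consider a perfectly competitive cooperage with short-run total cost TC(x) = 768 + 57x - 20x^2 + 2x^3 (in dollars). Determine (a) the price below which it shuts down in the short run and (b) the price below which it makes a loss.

AVC = 57 - 20x + 2x^2; minimized at x = 5, giving min AVC = $7. That is the shutdown price.
ATC = 768/x + 57 - 20x + 2x^2. Setting dATC/dx = −768/x^2 − 20 + 4x = 0 gives x = 8 (since 4·8^3 − 20·8^2 = 768).
min ATC = 768/8 + 57 − 20·8 + 2·8^2 = $121. That is the break-even price.
Between these two prices the firm operates at a loss; above $121 it earns a profit.

Shutdown price = $7; break-even price = $121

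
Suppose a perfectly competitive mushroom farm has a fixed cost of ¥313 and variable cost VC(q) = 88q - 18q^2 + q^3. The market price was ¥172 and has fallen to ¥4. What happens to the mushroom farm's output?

Output falls from 14 to 0 (the firm shuts down)

MC = 88 - 36q + 3q^2; the shutdown threshold is min AVC = ¥7 (at q = 9).
At P = ¥172 ≥ min AVC, set P = MC on the rising branch: q = 14.
At P = ¥4 < min AVC = ¥7, price no longer covers variable cost at any output, so the firm shuts down: q = 0.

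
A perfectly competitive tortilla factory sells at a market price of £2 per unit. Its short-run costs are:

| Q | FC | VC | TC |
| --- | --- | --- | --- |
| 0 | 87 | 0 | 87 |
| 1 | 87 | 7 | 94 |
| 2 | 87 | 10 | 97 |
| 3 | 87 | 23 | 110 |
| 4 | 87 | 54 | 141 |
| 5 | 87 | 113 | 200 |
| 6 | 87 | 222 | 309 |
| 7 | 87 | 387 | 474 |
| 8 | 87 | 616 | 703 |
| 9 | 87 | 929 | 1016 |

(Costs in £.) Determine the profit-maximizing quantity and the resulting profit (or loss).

Profit at each row (π = 2Q − TC): Q=0: -87; Q=1: -92; Q=2: -93; Q=3: -104; Q=4: -133; Q=5: -190; Q=6: -297; Q=7: -460; Q=8: -687; Q=9: -998.
Profit is highest at Q = 0. Equivalently, the lowest AVC in the table is 10/2 ≈ £5 at Q = 2, and P = £2 falls below it — price never covers variable cost, so the firm shuts down and loses only its fixed cost.

Q = 0 (shut down); profit = -£87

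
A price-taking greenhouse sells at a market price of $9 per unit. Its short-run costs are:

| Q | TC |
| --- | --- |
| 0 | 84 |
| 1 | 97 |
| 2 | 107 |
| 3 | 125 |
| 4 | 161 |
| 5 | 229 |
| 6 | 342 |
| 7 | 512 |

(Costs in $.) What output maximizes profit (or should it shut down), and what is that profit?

Compute π = P·Q − TC at each output: Q=0: -84; Q=1: -88; Q=2: -89; Q=3: -98; Q=4: -125; Q=5: -184; Q=6: -288; Q=7: -449.
Profit is highest at Q = 0. Equivalently, the lowest AVC in the table is 23/2 ≈ $11.50 at Q = 2, and P = $9 falls below it — price never covers variable cost, so the firm shuts down and loses only its fixed cost.

Q = 0 (shut down); profit = -$84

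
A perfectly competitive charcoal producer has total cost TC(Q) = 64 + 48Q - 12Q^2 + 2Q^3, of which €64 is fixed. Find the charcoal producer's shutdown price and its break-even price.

AVC = 48 - 12Q + 2Q^2; minimized at Q = 3, giving min AVC = €30. That is the shutdown price.
ATC = 64/Q + 48 - 12Q + 2Q^2. Setting dATC/dQ = −64/Q^2 − 12 + 4Q = 0 gives Q = 4 (since 4·4^3 − 12·4^2 = 64).
min ATC = 64/4 + 48 − 12·4 + 2·4^2 = €48. That is the break-even price.
For €30 ≤ P < €48 the firm produces at a loss; below €30 it shuts down.

Shutdown price = €30; break-even price = €48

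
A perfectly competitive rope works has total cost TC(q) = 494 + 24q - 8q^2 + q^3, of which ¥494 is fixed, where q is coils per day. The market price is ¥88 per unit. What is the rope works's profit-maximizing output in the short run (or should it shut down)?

Produce at q = 8

Strip out fixed cost: VC = 24q - 8q^2 + q^3. Then AVC = 24 - 8q + q^2 and MC = 24 - 16q + 3q^2.
AVC is minimized where dAVC/dq = -8 + 2q = 0, at q = 4; min AVC = 24 - 8·4 + 4^2 = ¥8.
P = ¥88 exceeds min AVC = ¥8, so the firm stays open.
Solving P = MC: -64 - 16q + 3q^2 = 0 ⇒ q = -8/3 or 8. On the upward-sloping branch, q* = 8.
Check: AVC at q = 8 is ¥24 ≤ P, so revenue covers variable cost.
Profit = P·q − TC = 88·8 − 686 = ¥18.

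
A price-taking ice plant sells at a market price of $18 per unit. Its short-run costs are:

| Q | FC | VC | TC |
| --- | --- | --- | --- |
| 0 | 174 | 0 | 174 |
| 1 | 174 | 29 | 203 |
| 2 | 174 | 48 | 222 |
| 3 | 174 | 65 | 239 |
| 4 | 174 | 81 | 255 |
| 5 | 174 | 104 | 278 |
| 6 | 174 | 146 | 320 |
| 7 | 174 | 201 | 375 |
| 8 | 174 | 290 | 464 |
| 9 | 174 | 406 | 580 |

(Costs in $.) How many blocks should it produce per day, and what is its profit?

Compute π = P·Q − TC at each output: Q=0: -174; Q=1: -185; Q=2: -186; Q=3: -185; Q=4: -183; Q=5: -188; Q=6: -212; Q=7: -249; Q=8: -320; Q=9: -418.
Profit is highest at Q = 0. Equivalently, the lowest AVC in the table is 81/4 ≈ $20.25 at Q = 4, and P = $18 falls below it — price never covers variable cost, so the firm shuts down and loses only its fixed cost.

Q = 0 (shut down); profit = -$174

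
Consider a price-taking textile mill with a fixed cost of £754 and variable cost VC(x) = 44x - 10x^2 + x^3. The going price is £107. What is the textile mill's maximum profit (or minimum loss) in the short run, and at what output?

Profit = -£106 at x = 9

AVC = 44 - 10x + x^2 has its minimum £19 at x = 5; price £107 clears that bar, so the firm operates.
MC = 44 - 20x + 3x^2. Setting P = MC and taking the root on the rising branch gives x* = 9.
TR = 107·9 = 963. TC = 754 + 315 = 1069. Profit = 963 − 1069 = -£106.
That loss of £106 beats the £754 the firm would lose by shutting down; producing recovers £648 of fixed cost.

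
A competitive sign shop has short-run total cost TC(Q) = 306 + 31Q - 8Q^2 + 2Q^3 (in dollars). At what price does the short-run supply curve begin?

$23 per unit

Short-run supply begins at min AVC. From VC = 31Q - 8Q^2 + 2Q^3, AVC = 31 - 8Q + 2Q^2.
At the minimum of AVC, MC = AVC. MC = 31 - 16Q + 6Q^2; setting MC = AVC gives 4Q^2 - 8Q = 0, so Q = 2. min AVC = 23.
The firm shuts down for any P below $23.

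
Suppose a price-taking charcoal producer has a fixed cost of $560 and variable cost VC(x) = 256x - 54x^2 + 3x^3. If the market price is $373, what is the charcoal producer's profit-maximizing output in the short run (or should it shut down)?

Produce at x = 13

From TC, MC = TC'(x) = 256 - 108x + 9x^2 and AVC = VC/x = 256 - 54x + 3x^2.
The AVC parabola has its vertex at x = 54/6 = 9, where AVC = 256 - 54·9 + 3·9^2 = $13.
P = $373 exceeds min AVC = $13, so the firm stays open.
Set P = MC: 373 = 256 - 108x + 9x^2 → -117 - 108x + 9x^2 = 0. The roots are x = -1 and x = 13; the profit-maximizing output is on the rising part of MC, so x* = 13.
Check: AVC at x = 13 is $61 ≤ P, so revenue covers variable cost.
Profit = P·x − TC = 373·13 − 1353 = $3496.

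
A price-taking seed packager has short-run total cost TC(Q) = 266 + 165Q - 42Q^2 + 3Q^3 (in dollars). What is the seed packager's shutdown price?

$18 per unit

The firm shuts down when price falls below the minimum of average variable cost. AVC = VC/Q = 165 - 42Q + 3Q^2.
At the minimum of AVC, MC = AVC. MC = 165 - 84Q + 9Q^2; setting MC = AVC gives 6Q^2 - 42Q = 0, so Q = 7. min AVC = 18.
So the shutdown price is $18.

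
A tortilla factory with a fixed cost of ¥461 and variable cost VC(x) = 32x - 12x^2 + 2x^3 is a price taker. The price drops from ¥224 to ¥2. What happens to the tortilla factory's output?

Output falls from 8 to 0 (the firm shuts down)

MC = 32 - 24x + 6x^2; the shutdown threshold is min AVC = ¥14 (at x = 3).
With P = ¥224 above the shutdown price, P = MC gives x = 8.
At P = ¥2 < min AVC = ¥14, price no longer covers variable cost at any output, so the firm shuts down: x = 0.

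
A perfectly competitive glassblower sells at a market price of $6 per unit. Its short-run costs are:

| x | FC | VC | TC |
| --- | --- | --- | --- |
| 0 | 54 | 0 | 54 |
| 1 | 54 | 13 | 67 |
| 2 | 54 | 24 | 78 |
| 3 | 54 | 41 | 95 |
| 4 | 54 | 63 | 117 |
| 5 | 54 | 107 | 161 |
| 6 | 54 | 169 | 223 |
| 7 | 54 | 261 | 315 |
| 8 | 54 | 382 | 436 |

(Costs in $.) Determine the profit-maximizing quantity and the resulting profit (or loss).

x = 0 (shut down); profit = -$54

Profit at each row (π = 6x − TC): x=0: -54; x=1: -61; x=2: -66; x=3: -77; x=4: -93; x=5: -131; x=6: -187; x=7: -273; x=8: -388.
Profit is highest at x = 0. Equivalently, the lowest AVC in the table is 24/2 ≈ $12 at x = 2, and P = $6 falls below it — price never covers variable cost, so the firm shuts down and loses only its fixed cost.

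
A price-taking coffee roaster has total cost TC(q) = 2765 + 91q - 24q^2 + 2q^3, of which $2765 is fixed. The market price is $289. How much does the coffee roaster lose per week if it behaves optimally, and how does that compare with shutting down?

Profit = -$345 at q = 11

AVC = 91 - 24q + 2q^2 has its minimum $19 at q = 6; price $289 clears that bar, so the firm operates.
MC = 91 - 48q + 6q^2. Setting P = MC and taking the root on the rising branch gives q* = 11.
TR = 289·11 = 3179. TC = 2765 + 759 = 3524. Profit = 3179 − 3524 = -$345.
By producing, the firm covers all variable cost plus $2420 of fixed cost; shutting down would lose the full $2765.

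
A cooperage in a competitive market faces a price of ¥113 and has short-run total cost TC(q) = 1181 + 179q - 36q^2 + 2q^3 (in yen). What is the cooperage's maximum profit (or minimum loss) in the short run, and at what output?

AVC = 179 - 36q + 2q^2; min AVC = ¥17 at q = 9. Since P = ¥113 ≥ min AVC, the firm produces.
With MC = 179 - 72q + 6q^2, P = MC on the upward-sloping part at q* = 11.
TR = 113·11 = 1243. TC = 1181 + 275 = 1456. Profit = 1243 − 1456 = -¥213.
That loss of ¥213 beats the ¥1181 the firm would lose by shutting down; producing recovers ¥968 of fixed cost.

Profit = -¥213 at q = 11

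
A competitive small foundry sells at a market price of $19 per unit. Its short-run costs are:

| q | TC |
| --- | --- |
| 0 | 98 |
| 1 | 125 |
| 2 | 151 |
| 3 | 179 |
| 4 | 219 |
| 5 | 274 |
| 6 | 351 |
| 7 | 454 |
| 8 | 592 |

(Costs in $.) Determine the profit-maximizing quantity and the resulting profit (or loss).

q = 0 (shut down); profit = -$98

Profit at each row (π = 19q − TC): q=0: -98; q=1: -106; q=2: -113; q=3: -122; q=4: -143; q=5: -179; q=6: -237; q=7: -321; q=8: -440.
Profit is highest at q = 0. Equivalently, the lowest AVC in the table is 53/2 ≈ $26.50 at q = 2, and P = $19 falls below it — price never covers variable cost, so the firm shuts down and loses only its fixed cost.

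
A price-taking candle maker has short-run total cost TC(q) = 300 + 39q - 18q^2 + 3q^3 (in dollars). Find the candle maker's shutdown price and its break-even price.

Shutdown price = $12; break-even price = $84

AVC = 39 - 18q + 3q^2; minimized at q = 3, giving min AVC = $12. That is the shutdown price.
ATC = 300/q + 39 - 18q + 3q^2. Setting dATC/dq = −300/q^2 − 18 + 6q = 0 gives q = 5 (since 6·5^3 − 18·5^2 = 300).
min ATC = 300/5 + 39 − 18·5 + 3·5^2 = $84. That is the break-even price.
For $12 ≤ P < $84 the firm produces at a loss; below $12 it shuts down.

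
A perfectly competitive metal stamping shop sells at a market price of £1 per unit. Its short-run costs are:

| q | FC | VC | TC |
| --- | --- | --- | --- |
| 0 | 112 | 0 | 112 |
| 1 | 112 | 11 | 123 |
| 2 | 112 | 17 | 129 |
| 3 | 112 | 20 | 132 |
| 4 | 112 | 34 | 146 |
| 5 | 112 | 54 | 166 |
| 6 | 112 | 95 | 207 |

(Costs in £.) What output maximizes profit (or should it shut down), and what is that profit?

Tabulate TR − TC: q=0: -112; q=1: -122; q=2: -127; q=3: -129; q=4: -142; q=5: -161; q=6: -201.
Profit is highest at q = 0. Equivalently, the lowest AVC in the table is 20/3 ≈ £6.67 at q = 3, and P = £1 falls below it — price never covers variable cost, so the firm shuts down and loses only its fixed cost.

q = 0 (shut down); profit = -£112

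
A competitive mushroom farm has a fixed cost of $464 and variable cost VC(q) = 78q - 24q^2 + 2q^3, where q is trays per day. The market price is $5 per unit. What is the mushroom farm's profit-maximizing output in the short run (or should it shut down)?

Shut down

From TC, MC = TC'(q) = 78 - 48q + 6q^2 and AVC = VC/q = 78 - 24q + 2q^2.
AVC hits its minimum where MC = AVC, at q = 6, giving min AVC = 78 - 24·6 + 2·6^2 = $6.
With P < min AVC ($5 < $6), every unit sold adds to the loss.
Shutting down limits the loss to fixed cost, $464.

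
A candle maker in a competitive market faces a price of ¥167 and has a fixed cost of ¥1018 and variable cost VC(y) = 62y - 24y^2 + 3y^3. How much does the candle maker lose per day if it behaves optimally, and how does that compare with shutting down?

Profit = -¥136 at y = 7

AVC = 62 - 24y + 3y^2; min AVC = ¥14 at y = 4. Since P = ¥167 ≥ min AVC, the firm produces.
With MC = 62 - 48y + 9y^2, P = MC on the upward-sloping part at y* = 7.
TR = 167·7 = 1169. TC = 1018 + 287 = 1305. Profit = 1169 − 1305 = -¥136.
That loss of ¥136 beats the ¥1018 the firm would lose by shutting down; producing recovers ¥882 of fixed cost.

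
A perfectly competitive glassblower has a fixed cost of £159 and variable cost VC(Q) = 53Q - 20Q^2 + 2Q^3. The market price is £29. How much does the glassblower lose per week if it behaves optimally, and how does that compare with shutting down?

AVC = 53 - 20Q + 2Q^2 has its minimum £3 at Q = 5; price £29 clears that bar, so the firm operates.
MC = 53 - 40Q + 6Q^2. Setting P = MC and taking the root on the rising branch gives Q* = 6.
TR = 29·6 = 174. TC = 159 + 30 = 189. Profit = 174 − 189 = -£15.
Shutting down would mean losing the fixed cost of £159, so operating at a loss of £15 is better by £144.

Profit = -£15 at Q = 6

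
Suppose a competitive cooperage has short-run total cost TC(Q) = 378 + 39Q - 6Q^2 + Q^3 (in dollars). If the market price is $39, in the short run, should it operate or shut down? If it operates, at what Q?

Produce at Q = 4

Strip out fixed cost: VC = 39Q - 6Q^2 + Q^3. Then AVC = 39 - 6Q + Q^2 and MC = 39 - 12Q + 3Q^2.
AVC hits its minimum where MC = AVC, at Q = 3, giving min AVC = 39 - 6·3 + 3^2 = $30.
Because $39 ≥ $30, revenue can cover variable cost; the firm operates.
Set P = MC: 39 = 39 - 12Q + 3Q^2 → -12Q + 3Q^2 = 0. The roots are Q = 0 and Q = 4; the profit-maximizing output is on the rising part of MC, so Q* = 4.
Check: AVC at Q = 4 is $31 ≤ P, so revenue covers variable cost.
Profit = P·Q − TC = 39·4 − 502 = -$346, a loss, but smaller than the $378 fixed cost the firm would lose by shutting down.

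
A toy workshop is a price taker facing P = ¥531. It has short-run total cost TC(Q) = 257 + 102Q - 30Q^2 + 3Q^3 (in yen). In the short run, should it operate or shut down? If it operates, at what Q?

Produce at Q = 11

From TC, MC = TC'(Q) = 102 - 60Q + 9Q^2 and AVC = VC/Q = 102 - 30Q + 3Q^2.
The AVC parabola has its vertex at Q = 30/6 = 5, where AVC = 102 - 30·5 + 3·5^2 = ¥27.
P = ¥531 exceeds min AVC = ¥27, so the firm stays open.
P = MC gives -429 - 60Q + 9Q^2 = 0, with roots -13/3 and 11. Take the larger (rising MC): Q* = 11.
Check: AVC at Q = 11 is ¥135 ≤ P, so revenue covers variable cost.
Profit = P·Q − TC = 531·11 − 1742 = ¥4099.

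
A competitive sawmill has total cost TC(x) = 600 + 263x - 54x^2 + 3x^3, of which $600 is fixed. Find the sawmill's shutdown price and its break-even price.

Shutdown price = $20; break-even price = $83

AVC = 263 - 54x + 3x^2; minimized at x = 9, giving min AVC = $20. That is the shutdown price.
ATC = 600/x + 263 - 54x + 3x^2. Setting dATC/dx = −600/x^2 − 54 + 6x = 0 gives x = 10 (since 6·10^3 − 54·10^2 = 600).
min ATC = 600/10 + 263 − 54·10 + 3·10^2 = $83. That is the break-even price.
Between these two prices the firm operates at a loss; above $83 it earns a profit.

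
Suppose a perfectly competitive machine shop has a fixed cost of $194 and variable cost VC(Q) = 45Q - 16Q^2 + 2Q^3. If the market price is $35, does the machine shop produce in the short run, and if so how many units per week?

Strip out fixed cost: VC = 45Q - 16Q^2 + 2Q^3. Then AVC = 45 - 16Q + 2Q^2 and MC = 45 - 32Q + 6Q^2.
The AVC parabola has its vertex at Q = 16/4 = 4, where AVC = 45 - 16·4 + 2·4^2 = $13.
P = $35 exceeds min AVC = $13, so the firm stays open.
Solving P = MC: 10 - 32Q + 6Q^2 = 0 ⇒ Q = 1/3 or 5. On the upward-sloping branch, Q* = 5.
Check: AVC at Q = 5 is $15 ≤ P, so revenue covers variable cost.
Profit = P·Q − TC = 35·5 − 269 = -$94, a loss, but smaller than the $194 fixed cost the firm would lose by shutting down.

Produce at Q = 5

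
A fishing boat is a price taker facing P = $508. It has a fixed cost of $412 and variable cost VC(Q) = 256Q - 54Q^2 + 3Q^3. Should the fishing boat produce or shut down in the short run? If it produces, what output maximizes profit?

Produce at Q = 14

Strip out fixed cost: VC = 256Q - 54Q^2 + 3Q^3. Then AVC = 256 - 54Q + 3Q^2 and MC = 256 - 108Q + 9Q^2.
The AVC parabola has its vertex at Q = 54/6 = 9, where AVC = 256 - 54·9 + 3·9^2 = $13.
Because $508 ≥ $13, revenue can cover variable cost; the firm operates.
P = MC gives -252 - 108Q + 9Q^2 = 0, with roots -2 and 14. Take the larger (rising MC): Q* = 14.
Check: AVC at Q = 14 is $88 ≤ P, so revenue covers variable cost.
Profit = P·Q − TC = 508·14 − 1644 = $5468.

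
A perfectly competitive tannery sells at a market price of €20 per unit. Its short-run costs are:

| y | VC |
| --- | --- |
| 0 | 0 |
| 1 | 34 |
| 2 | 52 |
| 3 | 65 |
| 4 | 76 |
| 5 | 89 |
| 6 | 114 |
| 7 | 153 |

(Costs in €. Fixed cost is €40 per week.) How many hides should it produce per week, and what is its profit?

y = 5; profit = -€29

Profit at each row (π = 20y − TC): y=0: -40; y=1: -54; y=2: -52; y=3: -45; y=4: -36; y=5: -29; y=6: -34; y=7: -53.
Profit is maximized at y = 5. AVC there is 89/5 = €17.80 ≤ P, so producing beats shutting down (which would give -€40).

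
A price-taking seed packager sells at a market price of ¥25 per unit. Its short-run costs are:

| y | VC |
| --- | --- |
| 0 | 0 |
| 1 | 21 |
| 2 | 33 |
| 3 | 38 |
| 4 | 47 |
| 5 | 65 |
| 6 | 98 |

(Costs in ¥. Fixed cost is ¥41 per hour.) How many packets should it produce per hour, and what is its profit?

y = 5; profit = ¥19

Tabulate TR − TC: y=0: -41; y=1: -37; y=2: -24; y=3: -4; y=4: 12; y=5: 19; y=6: 11.
Profit is maximized at y = 5. AVC there is 65/5 = ¥13 ≤ P, so producing beats shutting down (which would give -¥41).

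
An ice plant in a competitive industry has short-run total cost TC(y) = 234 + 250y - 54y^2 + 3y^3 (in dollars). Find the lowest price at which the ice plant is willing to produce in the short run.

$7 per unit

The firm shuts down when price falls below the minimum of average variable cost. AVC = VC/y = 250 - 54y + 3y^2.
At the minimum of AVC, MC = AVC. MC = 250 - 108y + 9y^2; setting MC = AVC gives 6y^2 - 54y = 0, so y = 9. min AVC = 7.
So the shutdown price is $7.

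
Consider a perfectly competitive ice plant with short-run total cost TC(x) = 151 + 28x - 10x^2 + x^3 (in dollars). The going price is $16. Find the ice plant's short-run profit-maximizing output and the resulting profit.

Profit = -$79 at x = 6

AVC = 28 - 10x + x^2; min AVC = $3 at x = 5. Since P = $16 ≥ min AVC, the firm produces.
With MC = 28 - 20x + 3x^2, P = MC on the upward-sloping part at x* = 6.
TR = 16·6 = 96. TC = 151 + 24 = 175. Profit = 96 − 175 = -$79.
Shutting down would mean losing the fixed cost of $151, so operating at a loss of $79 is better by $72.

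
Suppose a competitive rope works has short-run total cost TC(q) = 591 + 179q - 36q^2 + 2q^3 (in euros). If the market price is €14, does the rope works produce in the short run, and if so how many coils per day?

Variable cost is VC = 179q - 36q^2 + 2q^3, so AVC = VC/q = 179 - 36q + 2q^2 and MC = dTC/dq = 179 - 72q + 6q^2.
AVC hits its minimum where MC = AVC, at q = 9, giving min AVC = 179 - 36·9 + 2·9^2 = €17.
P = €14 lies below min AVC = €17; no output level covers variable cost.
Shutting down limits the loss to fixed cost, €591.

Shut down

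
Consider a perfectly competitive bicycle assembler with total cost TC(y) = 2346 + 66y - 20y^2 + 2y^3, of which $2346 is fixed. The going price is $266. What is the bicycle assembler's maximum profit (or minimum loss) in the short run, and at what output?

AVC = 66 - 20y + 2y^2; min AVC = $16 at y = 5. Since P = $266 ≥ min AVC, the firm produces.
With MC = 66 - 40y + 6y^2, P = MC on the upward-sloping part at y* = 10.
TR = 266·10 = 2660. TC = 2346 + 660 = 3006. Profit = 2660 − 3006 = -$346.
By producing, the firm covers all variable cost plus $2000 of fixed cost; shutting down would lose the full $2346.

Profit = -$346 at y = 10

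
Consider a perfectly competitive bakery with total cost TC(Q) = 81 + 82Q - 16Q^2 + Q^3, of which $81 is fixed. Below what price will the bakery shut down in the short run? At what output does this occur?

The shutdown price is the minimum of AVC. VC = 82Q - 16Q^2 + Q^3, so AVC = 82 - 16Q + Q^2.
At the minimum of AVC, MC = AVC. MC = 82 - 32Q + 3Q^2; setting MC = AVC gives 2Q^2 - 16Q = 0, so Q = 8. min AVC = 18.
For P < $18 the firm produces nothing.

$18 per unit, at Q = 8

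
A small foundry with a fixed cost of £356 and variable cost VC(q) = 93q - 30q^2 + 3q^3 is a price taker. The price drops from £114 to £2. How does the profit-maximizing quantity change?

Output falls from 7 to 0 (the firm shuts down)

AVC = 93 - 30q + 3q^2, minimized at q = 5 where min AVC = £18. MC = 93 - 60q + 9q^2.
With P = £114 above the shutdown price, P = MC gives q = 7.
At P = £2 < min AVC = £18, price no longer covers variable cost at any output, so the firm shuts down: q = 0.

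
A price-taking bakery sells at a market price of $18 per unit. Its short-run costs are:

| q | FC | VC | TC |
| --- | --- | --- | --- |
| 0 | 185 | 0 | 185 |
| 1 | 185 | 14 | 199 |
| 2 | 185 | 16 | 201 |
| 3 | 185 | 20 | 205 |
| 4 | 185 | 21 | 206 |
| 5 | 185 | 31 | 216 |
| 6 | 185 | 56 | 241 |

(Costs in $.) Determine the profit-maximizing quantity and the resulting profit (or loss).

q = 5; profit = -$126

Profit at each row (π = 18q − TC): q=0: -185; q=1: -181; q=2: -165; q=3: -151; q=4: -134; q=5: -126; q=6: -133.
Profit is maximized at q = 5. AVC there is 31/5 = $6.20 ≤ P, so producing beats shutting down (which would give -$185).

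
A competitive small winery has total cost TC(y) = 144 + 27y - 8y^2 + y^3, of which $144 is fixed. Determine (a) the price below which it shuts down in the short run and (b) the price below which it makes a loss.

AVC = 27 - 8y + y^2; minimized at y = 4, giving min AVC = $11. That is the shutdown price.
ATC = 144/y + 27 - 8y + y^2. Setting dATC/dy = −144/y^2 − 8 + 2y = 0 gives y = 6 (since 2·6^3 − 8·6^2 = 144).
min ATC = 144/6 + 27 − 8·6 + 6^2 = $39. That is the break-even price.
For $11 ≤ P < $39 the firm produces at a loss; below $11 it shuts down.

Shutdown price = $11; break-even price = $39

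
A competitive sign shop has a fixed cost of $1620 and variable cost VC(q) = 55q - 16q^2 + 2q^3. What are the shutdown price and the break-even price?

Shutdown price = $23; break-even price = $253

AVC = 55 - 16q + 2q^2; minimized at q = 4, giving min AVC = $23. That is the shutdown price.
ATC = 1620/q + 55 - 16q + 2q^2. Setting dATC/dq = −1620/q^2 − 16 + 4q = 0 gives q = 9 (since 4·9^3 − 16·9^2 = 1620).
min ATC = 1620/9 + 55 − 16·9 + 2·9^2 = $253. That is the break-even price.
For $23 ≤ P < $253 the firm produces at a loss; below $23 it shuts down.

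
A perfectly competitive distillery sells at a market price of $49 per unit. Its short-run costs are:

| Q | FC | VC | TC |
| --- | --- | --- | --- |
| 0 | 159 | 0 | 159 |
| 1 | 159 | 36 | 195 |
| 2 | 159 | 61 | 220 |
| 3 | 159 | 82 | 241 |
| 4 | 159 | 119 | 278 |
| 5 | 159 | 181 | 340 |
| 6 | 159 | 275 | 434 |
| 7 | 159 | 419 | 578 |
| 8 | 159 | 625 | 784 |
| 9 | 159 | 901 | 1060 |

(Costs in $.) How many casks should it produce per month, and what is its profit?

Q = 4; profit = -$82

Tabulate TR − TC: Q=0: -159; Q=1: -146; Q=2: -122; Q=3: -94; Q=4: -82; Q=5: -95; Q=6: -140; Q=7: -235; Q=8: -392; Q=9: -619.
Profit is maximized at Q = 4. AVC there is 119/4 = $29.75 ≤ P, so producing beats shutting down (which would give -$159).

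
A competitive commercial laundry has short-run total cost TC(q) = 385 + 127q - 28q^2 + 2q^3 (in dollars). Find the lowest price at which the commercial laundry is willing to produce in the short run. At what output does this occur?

$29 per unit, at q = 7

Short-run supply begins at min AVC. From VC = 127q - 28q^2 + 2q^3, AVC = 127 - 28q + 2q^2.
dAVC/dq = -28 + 4q = 0 gives q = 7. min AVC = 127 - 28·7 + 2·7^2 = 29.
For P < $29 the firm produces nothing.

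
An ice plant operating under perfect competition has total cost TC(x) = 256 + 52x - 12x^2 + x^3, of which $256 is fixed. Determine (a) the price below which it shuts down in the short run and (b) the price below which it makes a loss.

AVC = 52 - 12x + x^2; minimized at x = 6, giving min AVC = $16. That is the shutdown price.
ATC = 256/x + 52 - 12x + x^2. Setting dATC/dx = −256/x^2 − 12 + 2x = 0 gives x = 8 (since 2·8^3 − 12·8^2 = 256).
min ATC = 256/8 + 52 − 12·8 + 8^2 = $52. That is the break-even price.
Between these two prices the firm operates at a loss; above $52 it earns a profit.

Shutdown price = $16; break-even price = $52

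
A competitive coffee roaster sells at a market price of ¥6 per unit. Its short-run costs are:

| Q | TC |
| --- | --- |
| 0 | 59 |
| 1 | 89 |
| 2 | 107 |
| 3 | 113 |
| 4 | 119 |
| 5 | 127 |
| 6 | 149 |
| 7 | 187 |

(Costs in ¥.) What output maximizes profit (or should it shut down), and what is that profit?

Tabulate TR − TC: Q=0: -59; Q=1: -83; Q=2: -95; Q=3: -95; Q=4: -95; Q=5: -97; Q=6: -113; Q=7: -145.
Profit is highest at Q = 0. Equivalently, the lowest AVC in the table is 68/5 ≈ ¥13.60 at Q = 5, and P = ¥6 falls below it — price never covers variable cost, so the firm shuts down and loses only its fixed cost.

Q = 0 (shut down); profit = -¥59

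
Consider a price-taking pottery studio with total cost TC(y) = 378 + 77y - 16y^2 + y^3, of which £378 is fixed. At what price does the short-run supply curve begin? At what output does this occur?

The firm shuts down when price falls below the minimum of average variable cost. AVC = VC/y = 77 - 16y + y^2.
At the minimum of AVC, MC = AVC. MC = 77 - 32y + 3y^2; setting MC = AVC gives 2y^2 - 16y = 0, so y = 8. min AVC = 13.
The firm shuts down for any P below £13.

£13 per unit, at y = 8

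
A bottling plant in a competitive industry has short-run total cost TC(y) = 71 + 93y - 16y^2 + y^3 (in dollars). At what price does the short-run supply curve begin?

$29 per unit

The firm shuts down when price falls below the minimum of average variable cost. AVC = VC/y = 93 - 16y + y^2.
dAVC/dy = -16 + 2y = 0 gives y = 8. min AVC = 93 - 16·8 + 8^2 = 29.
So the shutdown price is $29.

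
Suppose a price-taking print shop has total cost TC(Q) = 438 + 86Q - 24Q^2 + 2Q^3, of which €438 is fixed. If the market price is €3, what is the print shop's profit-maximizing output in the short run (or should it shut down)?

From TC, MC = TC'(Q) = 86 - 48Q + 6Q^2 and AVC = VC/Q = 86 - 24Q + 2Q^2.
AVC hits its minimum where MC = AVC, at Q = 6, giving min AVC = 86 - 24·6 + 2·6^2 = €14.
Since P = €3 < min AVC = €14, price fails to cover variable cost at any output.
Best response: produce nothing and absorb the €438 fixed cost.

Shut down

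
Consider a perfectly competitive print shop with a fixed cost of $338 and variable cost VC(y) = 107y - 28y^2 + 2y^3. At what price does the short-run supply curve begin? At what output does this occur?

The firm shuts down when price falls below the minimum of average variable cost. AVC = VC/y = 107 - 28y + 2y^2.
dAVC/dy = -28 + 4y = 0 gives y = 7. min AVC = 107 - 28·7 + 2·7^2 = 9.
For P < $9 the firm produces nothing.

$9 per unit, at y = 7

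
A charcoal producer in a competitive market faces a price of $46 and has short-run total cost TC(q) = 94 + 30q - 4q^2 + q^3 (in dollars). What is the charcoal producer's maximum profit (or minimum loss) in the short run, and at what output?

AVC = 30 - 4q + q^2; min AVC = $26 at q = 2. Since P = $46 ≥ min AVC, the firm produces.
With MC = 30 - 8q + 3q^2, P = MC on the upward-sloping part at q* = 4.
TR = 46·4 = 184. TC = 94 + 120 = 214. Profit = 184 − 214 = -$30.
That loss of $30 beats the $94 the firm would lose by shutting down; producing recovers $64 of fixed cost.

Profit = -$30 at q = 4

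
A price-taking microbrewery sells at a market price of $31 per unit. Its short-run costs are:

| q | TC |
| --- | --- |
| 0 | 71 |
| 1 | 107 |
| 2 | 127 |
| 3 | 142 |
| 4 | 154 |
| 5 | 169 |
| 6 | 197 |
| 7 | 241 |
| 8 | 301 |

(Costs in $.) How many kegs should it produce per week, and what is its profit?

q = 6; profit = -$11

Tabulate TR − TC: q=0: -71; q=1: -76; q=2: -65; q=3: -49; q=4: -30; q=5: -14; q=6: -11; q=7: -24; q=8: -53.
Profit is maximized at q = 6. AVC there is 126/6 = $21 ≤ P, so producing beats shutting down (which would give -$71).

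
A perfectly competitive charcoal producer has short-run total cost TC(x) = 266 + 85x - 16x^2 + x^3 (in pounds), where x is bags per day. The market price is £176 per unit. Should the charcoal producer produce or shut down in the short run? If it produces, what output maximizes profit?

Produce at x = 13

From TC, MC = TC'(x) = 85 - 32x + 3x^2 and AVC = VC/x = 85 - 16x + x^2.
AVC hits its minimum where MC = AVC, at x = 8, giving min AVC = 85 - 16·8 + 8^2 = £21.
Because £176 ≥ £21, revenue can cover variable cost; the firm operates.
Set P = MC: 176 = 85 - 32x + 3x^2 → -91 - 32x + 3x^2 = 0. The roots are x = -7/3 and x = 13; the profit-maximizing output is on the rising part of MC, so x* = 13.
Check: AVC at x = 13 is £46 ≤ P, so revenue covers variable cost.
Profit = P·x − TC = 176·13 − 864 = £1424.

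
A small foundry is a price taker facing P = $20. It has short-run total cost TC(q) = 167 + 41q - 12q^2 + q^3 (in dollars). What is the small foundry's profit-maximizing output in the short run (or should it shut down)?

Produce at q = 7

From TC, MC = TC'(q) = 41 - 24q + 3q^2 and AVC = VC/q = 41 - 12q + q^2.
AVC is minimized where dAVC/dq = -12 + 2q = 0, at q = 6; min AVC = 41 - 12·6 + 6^2 = $5.
Because $20 ≥ $5, revenue can cover variable cost; the firm operates.
P = MC gives 21 - 24q + 3q^2 = 0, with roots 1 and 7. Take the larger (rising MC): q* = 7.
Check: AVC at q = 7 is $6 ≤ P, so revenue covers variable cost.
Profit = P·q − TC = 20·7 − 209 = -$69, a loss, but smaller than the $167 fixed cost the firm would lose by shutting down.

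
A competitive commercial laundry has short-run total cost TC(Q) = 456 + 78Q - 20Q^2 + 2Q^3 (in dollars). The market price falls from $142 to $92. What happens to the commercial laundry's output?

Output falls from 8 to 7

MC = 78 - 40Q + 6Q^2; the shutdown threshold is min AVC = $28 (at Q = 5).
At P = $142 ≥ min AVC, set P = MC on the rising branch: Q = 8.
At P = $92 ≥ min AVC, set P = MC: Q = 7. The firm stays open but cuts output.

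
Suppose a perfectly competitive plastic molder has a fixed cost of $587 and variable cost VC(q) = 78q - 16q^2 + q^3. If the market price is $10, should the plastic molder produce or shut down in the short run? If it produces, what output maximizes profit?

From TC, MC = TC'(q) = 78 - 32q + 3q^2 and AVC = VC/q = 78 - 16q + q^2.
AVC hits its minimum where MC = AVC, at q = 8, giving min AVC = 78 - 16·8 + 8^2 = $14.
Since P = $10 < min AVC = $14, price fails to cover variable cost at any output.
Best response: produce nothing and absorb the $587 fixed cost.

Shut down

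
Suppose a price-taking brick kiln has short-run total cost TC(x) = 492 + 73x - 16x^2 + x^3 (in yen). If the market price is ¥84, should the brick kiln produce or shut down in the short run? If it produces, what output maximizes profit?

Produce at x = 11

From TC, MC = TC'(x) = 73 - 32x + 3x^2 and AVC = VC/x = 73 - 16x + x^2.
AVC hits its minimum where MC = AVC, at x = 8, giving min AVC = 73 - 16·8 + 8^2 = ¥9.
P = ¥84 exceeds min AVC = ¥9, so the firm stays open.
Solving P = MC: -11 - 32x + 3x^2 = 0 ⇒ x = -1/3 or 11. On the upward-sloping branch, x* = 11.
Check: AVC at x = 11 is ¥18 ≤ P, so revenue covers variable cost.
Profit = P·x − TC = 84·11 − 690 = ¥234.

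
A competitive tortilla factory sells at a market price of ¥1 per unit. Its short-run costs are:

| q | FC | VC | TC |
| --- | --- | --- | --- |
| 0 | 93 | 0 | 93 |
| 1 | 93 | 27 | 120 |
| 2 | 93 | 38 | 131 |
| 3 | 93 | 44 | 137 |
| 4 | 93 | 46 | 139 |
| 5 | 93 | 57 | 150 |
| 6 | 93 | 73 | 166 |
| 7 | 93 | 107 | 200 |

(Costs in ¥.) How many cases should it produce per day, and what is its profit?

q = 0 (shut down); profit = -¥93

Compute π = P·q − TC at each output: q=0: -93; q=1: -119; q=2: -129; q=3: -134; q=4: -135; q=5: -145; q=6: -160; q=7: -193.
Profit is highest at q = 0. Equivalently, the lowest AVC in the table is 57/5 ≈ ¥11.40 at q = 5, and P = ¥1 falls below it — price never covers variable cost, so the firm shuts down and loses only its fixed cost.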